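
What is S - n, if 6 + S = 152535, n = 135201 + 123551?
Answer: -106223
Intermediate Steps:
n = 258752
S = 152529 (S = -6 + 152535 = 152529)
S - n = 152529 - 1*258752 = 152529 - 258752 = -106223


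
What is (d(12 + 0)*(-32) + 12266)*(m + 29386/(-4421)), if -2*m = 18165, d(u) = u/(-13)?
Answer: -6422950027277/57473 ≈ -1.1176e+8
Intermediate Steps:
d(u) = -u/13 (d(u) = u*(-1/13) = -u/13)
m = -18165/2 (m = -1/2*18165 = -18165/2 ≈ -9082.5)
(d(12 + 0)*(-32) + 12266)*(m + 29386/(-4421)) = (-(12 + 0)/13*(-32) + 12266)*(-18165/2 + 29386/(-4421)) = (-1/13*12*(-32) + 12266)*(-18165/2 + 29386*(-1/4421)) = (-12/13*(-32) + 12266)*(-18165/2 - 29386/4421) = (384/13 + 12266)*(-80366237/8842) = (159842/13)*(-80366237/8842) = -6422950027277/57473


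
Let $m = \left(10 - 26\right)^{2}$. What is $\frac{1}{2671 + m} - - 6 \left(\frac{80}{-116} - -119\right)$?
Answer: $\frac{60255251}{84883} \approx 709.86$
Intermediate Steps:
$m = 256$ ($m = \left(-16\right)^{2} = 256$)
$\frac{1}{2671 + m} - - 6 \left(\frac{80}{-116} - -119\right) = \frac{1}{2671 + 256} - - 6 \left(\frac{80}{-116} - -119\right) = \frac{1}{2927} - - 6 \left(80 \left(- \frac{1}{116}\right) + 119\right) = \frac{1}{2927} - - 6 \left(- \frac{20}{29} + 119\right) = \frac{1}{2927} - \left(-6\right) \frac{3431}{29} = \frac{1}{2927} - - \frac{20586}{29} = \frac{1}{2927} + \frac{20586}{29} = \frac{60255251}{84883}$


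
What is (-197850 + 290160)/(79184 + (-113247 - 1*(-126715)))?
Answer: 15385/15442 ≈ 0.99631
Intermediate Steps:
(-197850 + 290160)/(79184 + (-113247 - 1*(-126715))) = 92310/(79184 + (-113247 + 126715)) = 92310/(79184 + 13468) = 92310/92652 = 92310*(1/92652) = 15385/15442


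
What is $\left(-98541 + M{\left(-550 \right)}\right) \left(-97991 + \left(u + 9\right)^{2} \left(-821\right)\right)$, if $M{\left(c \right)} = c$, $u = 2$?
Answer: $19553825212$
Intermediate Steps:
$\left(-98541 + M{\left(-550 \right)}\right) \left(-97991 + \left(u + 9\right)^{2} \left(-821\right)\right) = \left(-98541 - 550\right) \left(-97991 + \left(2 + 9\right)^{2} \left(-821\right)\right) = - 99091 \left(-97991 + 11^{2} \left(-821\right)\right) = - 99091 \left(-97991 + 121 \left(-821\right)\right) = - 99091 \left(-97991 - 99341\right) = \left(-99091\right) \left(-197332\right) = 19553825212$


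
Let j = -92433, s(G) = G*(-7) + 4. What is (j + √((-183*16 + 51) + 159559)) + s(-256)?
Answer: -90637 + √156682 ≈ -90241.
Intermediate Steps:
s(G) = 4 - 7*G (s(G) = -7*G + 4 = 4 - 7*G)
(j + √((-183*16 + 51) + 159559)) + s(-256) = (-92433 + √((-183*16 + 51) + 159559)) + (4 - 7*(-256)) = (-92433 + √((-2928 + 51) + 159559)) + (4 + 1792) = (-92433 + √(-2877 + 159559)) + 1796 = (-92433 + √156682) + 1796 = -90637 + √156682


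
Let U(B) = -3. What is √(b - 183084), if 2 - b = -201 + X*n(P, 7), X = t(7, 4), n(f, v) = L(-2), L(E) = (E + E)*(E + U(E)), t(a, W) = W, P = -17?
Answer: 3*I*√20329 ≈ 427.74*I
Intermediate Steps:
L(E) = 2*E*(-3 + E) (L(E) = (E + E)*(E - 3) = (2*E)*(-3 + E) = 2*E*(-3 + E))
n(f, v) = 20 (n(f, v) = 2*(-2)*(-3 - 2) = 2*(-2)*(-5) = 20)
X = 4
b = 123 (b = 2 - (-201 + 4*20) = 2 - (-201 + 80) = 2 - 1*(-121) = 2 + 121 = 123)
√(b - 183084) = √(123 - 183084) = √(-182961) = 3*I*√20329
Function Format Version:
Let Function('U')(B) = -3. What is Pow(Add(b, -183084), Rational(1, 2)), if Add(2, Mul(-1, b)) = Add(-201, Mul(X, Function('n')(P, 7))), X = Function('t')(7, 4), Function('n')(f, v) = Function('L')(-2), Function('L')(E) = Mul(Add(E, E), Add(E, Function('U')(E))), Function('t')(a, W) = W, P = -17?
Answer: Mul(3, I, Pow(20329, Rational(1, 2))) ≈ Mul(427.74, I)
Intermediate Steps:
Function('L')(E) = Mul(2, E, Add(-3, E)) (Function('L')(E) = Mul(Add(E, E), Add(E, -3)) = Mul(Mul(2, E), Add(-3, E)) = Mul(2, E, Add(-3, E)))
Function('n')(f, v) = 20 (Function('n')(f, v) = Mul(2, -2, Add(-3, -2)) = Mul(2, -2, -5) = 20)
X = 4
b = 123 (b = Add(2, Mul(-1, Add(-201, Mul(4, 20)))) = Add(2, Mul(-1, Add(-201, 80))) = Add(2, Mul(-1, -121)) = Add(2, 121) = 123)
Pow(Add(b, -183084), Rational(1, 2)) = Pow(Add(123, -183084), Rational(1, 2)) = Pow(-182961, Rational(1, 2)) = Mul(3, I, Pow(20329, Rational(1, 2)))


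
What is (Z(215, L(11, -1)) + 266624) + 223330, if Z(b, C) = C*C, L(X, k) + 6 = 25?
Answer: 490315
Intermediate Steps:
L(X, k) = 19 (L(X, k) = -6 + 25 = 19)
Z(b, C) = C²
(Z(215, L(11, -1)) + 266624) + 223330 = (19² + 266624) + 223330 = (361 + 266624) + 223330 = 266985 + 223330 = 490315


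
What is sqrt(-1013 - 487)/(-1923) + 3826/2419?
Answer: 3826/2419 - 10*I*sqrt(15)/1923 ≈ 1.5816 - 0.02014*I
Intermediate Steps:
sqrt(-1013 - 487)/(-1923) + 3826/2419 = sqrt(-1500)*(-1/1923) + 3826*(1/2419) = (10*I*sqrt(15))*(-1/1923) + 3826/2419 = -10*I*sqrt(15)/1923 + 3826/2419 = 3826/2419 - 10*I*sqrt(15)/1923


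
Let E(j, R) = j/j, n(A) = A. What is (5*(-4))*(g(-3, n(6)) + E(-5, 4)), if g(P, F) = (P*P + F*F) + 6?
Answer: -1040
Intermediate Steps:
g(P, F) = 6 + F² + P² (g(P, F) = (P² + F²) + 6 = (F² + P²) + 6 = 6 + F² + P²)
E(j, R) = 1
(5*(-4))*(g(-3, n(6)) + E(-5, 4)) = (5*(-4))*((6 + 6² + (-3)²) + 1) = -20*((6 + 36 + 9) + 1) = -20*(51 + 1) = -20*52 = -1040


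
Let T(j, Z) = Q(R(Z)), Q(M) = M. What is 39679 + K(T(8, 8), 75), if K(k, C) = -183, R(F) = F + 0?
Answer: 39496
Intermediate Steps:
R(F) = F
T(j, Z) = Z
39679 + K(T(8, 8), 75) = 39679 - 183 = 39496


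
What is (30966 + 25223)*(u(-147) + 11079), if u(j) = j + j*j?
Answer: 1828446249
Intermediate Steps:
u(j) = j + j**2
(30966 + 25223)*(u(-147) + 11079) = (30966 + 25223)*(-147*(1 - 147) + 11079) = 56189*(-147*(-146) + 11079) = 56189*(21462 + 11079) = 56189*32541 = 1828446249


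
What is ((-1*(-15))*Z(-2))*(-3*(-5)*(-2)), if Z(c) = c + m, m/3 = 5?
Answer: -5850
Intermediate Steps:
m = 15 (m = 3*5 = 15)
Z(c) = 15 + c (Z(c) = c + 15 = 15 + c)
((-1*(-15))*Z(-2))*(-3*(-5)*(-2)) = ((-1*(-15))*(15 - 2))*(-3*(-5)*(-2)) = (15*13)*(15*(-2)) = 195*(-30) = -5850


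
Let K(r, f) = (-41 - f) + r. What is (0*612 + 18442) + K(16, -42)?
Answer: 18459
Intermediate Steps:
K(r, f) = -41 + r - f
(0*612 + 18442) + K(16, -42) = (0*612 + 18442) + (-41 + 16 - 1*(-42)) = (0 + 18442) + (-41 + 16 + 42) = 18442 + 17 = 18459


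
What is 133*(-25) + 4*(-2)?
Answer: -3333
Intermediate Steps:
133*(-25) + 4*(-2) = -3325 - 8 = -3333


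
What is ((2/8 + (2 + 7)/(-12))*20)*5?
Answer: -50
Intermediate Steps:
((2/8 + (2 + 7)/(-12))*20)*5 = ((2*(1/8) + 9*(-1/12))*20)*5 = ((1/4 - 3/4)*20)*5 = -1/2*20*5 = -10*5 = -50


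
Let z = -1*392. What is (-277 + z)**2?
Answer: 447561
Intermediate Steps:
z = -392
(-277 + z)**2 = (-277 - 392)**2 = (-669)**2 = 447561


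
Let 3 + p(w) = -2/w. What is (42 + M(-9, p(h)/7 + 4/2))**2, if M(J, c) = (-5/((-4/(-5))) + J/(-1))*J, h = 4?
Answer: 4761/16 ≈ 297.56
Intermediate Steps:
p(w) = -3 - 2/w
M(J, c) = J*(-25/4 - J) (M(J, c) = (-5/((-4*(-1/5))) + J*(-1))*J = (-5/4/5 - J)*J = (-5*5/4 - J)*J = (-25/4 - J)*J = J*(-25/4 - J))
(42 + M(-9, p(h)/7 + 4/2))**2 = (42 - 1/4*(-9)*(25 + 4*(-9)))**2 = (42 - 1/4*(-9)*(25 - 36))**2 = (42 - 1/4*(-9)*(-11))**2 = (42 - 99/4)**2 = (69/4)**2 = 4761/16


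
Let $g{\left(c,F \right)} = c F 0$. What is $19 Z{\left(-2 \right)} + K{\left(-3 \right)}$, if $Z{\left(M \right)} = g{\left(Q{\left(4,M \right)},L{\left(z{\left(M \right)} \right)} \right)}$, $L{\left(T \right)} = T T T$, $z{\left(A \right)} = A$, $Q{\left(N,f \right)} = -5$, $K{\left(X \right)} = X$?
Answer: $-3$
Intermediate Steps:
$L{\left(T \right)} = T^{3}$ ($L{\left(T \right)} = T T^{2} = T^{3}$)
$g{\left(c,F \right)} = 0$ ($g{\left(c,F \right)} = F c 0 = 0$)
$Z{\left(M \right)} = 0$
$19 Z{\left(-2 \right)} + K{\left(-3 \right)} = 19 \cdot 0 - 3 = 0 - 3 = -3$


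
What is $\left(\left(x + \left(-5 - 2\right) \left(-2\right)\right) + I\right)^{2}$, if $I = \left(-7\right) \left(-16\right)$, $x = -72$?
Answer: $2916$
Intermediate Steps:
$I = 112$
$\left(\left(x + \left(-5 - 2\right) \left(-2\right)\right) + I\right)^{2} = \left(\left(-72 + \left(-5 - 2\right) \left(-2\right)\right) + 112\right)^{2} = \left(\left(-72 - -14\right) + 112\right)^{2} = \left(\left(-72 + 14\right) + 112\right)^{2} = \left(-58 + 112\right)^{2} = 54^{2} = 2916$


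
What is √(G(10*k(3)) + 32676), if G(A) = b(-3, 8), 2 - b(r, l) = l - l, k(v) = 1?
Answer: √32678 ≈ 180.77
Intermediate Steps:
b(r, l) = 2 (b(r, l) = 2 - (l - l) = 2 - 1*0 = 2 + 0 = 2)
G(A) = 2
√(G(10*k(3)) + 32676) = √(2 + 32676) = √32678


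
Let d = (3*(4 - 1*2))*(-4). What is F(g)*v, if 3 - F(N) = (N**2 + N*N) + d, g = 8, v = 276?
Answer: -27876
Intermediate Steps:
d = -24 (d = (3*(4 - 2))*(-4) = (3*2)*(-4) = 6*(-4) = -24)
F(N) = 27 - 2*N**2 (F(N) = 3 - ((N**2 + N*N) - 24) = 3 - ((N**2 + N**2) - 24) = 3 - (2*N**2 - 24) = 3 - (-24 + 2*N**2) = 3 + (24 - 2*N**2) = 27 - 2*N**2)
F(g)*v = (27 - 2*8**2)*276 = (27 - 2*64)*276 = (27 - 128)*276 = -101*276 = -27876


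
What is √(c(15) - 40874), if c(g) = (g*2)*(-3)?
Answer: 14*I*√209 ≈ 202.4*I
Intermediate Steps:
c(g) = -6*g (c(g) = (2*g)*(-3) = -6*g)
√(c(15) - 40874) = √(-6*15 - 40874) = √(-90 - 40874) = √(-40964) = 14*I*√209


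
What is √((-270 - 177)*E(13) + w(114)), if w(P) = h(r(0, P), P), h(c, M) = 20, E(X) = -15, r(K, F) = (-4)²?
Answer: 5*√269 ≈ 82.006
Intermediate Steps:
r(K, F) = 16
w(P) = 20
√((-270 - 177)*E(13) + w(114)) = √((-270 - 177)*(-15) + 20) = √(-447*(-15) + 20) = √(6705 + 20) = √6725 = 5*√269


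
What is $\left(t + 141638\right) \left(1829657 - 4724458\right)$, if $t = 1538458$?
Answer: $-4863543580896$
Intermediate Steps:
$\left(t + 141638\right) \left(1829657 - 4724458\right) = \left(1538458 + 141638\right) \left(1829657 - 4724458\right) = 1680096 \left(-2894801\right) = -4863543580896$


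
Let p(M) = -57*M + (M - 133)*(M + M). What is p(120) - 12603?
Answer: -22563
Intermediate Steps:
p(M) = -57*M + 2*M*(-133 + M) (p(M) = -57*M + (-133 + M)*(2*M) = -57*M + 2*M*(-133 + M))
p(120) - 12603 = 120*(-323 + 2*120) - 12603 = 120*(-323 + 240) - 12603 = 120*(-83) - 12603 = -9960 - 12603 = -22563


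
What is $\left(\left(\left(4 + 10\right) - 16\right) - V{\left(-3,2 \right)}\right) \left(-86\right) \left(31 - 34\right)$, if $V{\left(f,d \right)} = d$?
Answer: $-1032$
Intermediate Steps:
$\left(\left(\left(4 + 10\right) - 16\right) - V{\left(-3,2 \right)}\right) \left(-86\right) \left(31 - 34\right) = \left(\left(\left(4 + 10\right) - 16\right) - 2\right) \left(-86\right) \left(31 - 34\right) = \left(\left(14 - 16\right) - 2\right) \left(-86\right) \left(31 - 34\right) = \left(-2 - 2\right) \left(-86\right) \left(-3\right) = \left(-4\right) \left(-86\right) \left(-3\right) = 344 \left(-3\right) = -1032$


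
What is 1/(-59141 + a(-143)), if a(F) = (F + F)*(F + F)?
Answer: 1/22655 ≈ 4.4140e-5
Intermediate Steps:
a(F) = 4*F**2 (a(F) = (2*F)*(2*F) = 4*F**2)
1/(-59141 + a(-143)) = 1/(-59141 + 4*(-143)**2) = 1/(-59141 + 4*20449) = 1/(-59141 + 81796) = 1/22655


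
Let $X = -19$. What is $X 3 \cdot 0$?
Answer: $0$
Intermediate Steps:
$X 3 \cdot 0 = \left(-19\right) 3 \cdot 0 = \left(-57\right) 0 = 0$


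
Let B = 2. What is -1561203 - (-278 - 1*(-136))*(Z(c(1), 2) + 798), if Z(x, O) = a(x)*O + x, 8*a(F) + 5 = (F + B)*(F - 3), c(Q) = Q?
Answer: -2896271/2 ≈ -1.4481e+6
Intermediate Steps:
a(F) = -5/8 + (-3 + F)*(2 + F)/8 (a(F) = -5/8 + ((F + 2)*(F - 3))/8 = -5/8 + ((2 + F)*(-3 + F))/8 = -5/8 + ((-3 + F)*(2 + F))/8 = -5/8 + (-3 + F)*(2 + F)/8)
Z(x, O) = x + O*(-11/8 - x/8 + x²/8) (Z(x, O) = (-11/8 - x/8 + x²/8)*O + x = O*(-11/8 - x/8 + x²/8) + x = x + O*(-11/8 - x/8 + x²/8))
-1561203 - (-278 - 1*(-136))*(Z(c(1), 2) + 798) = -1561203 - (-278 - 1*(-136))*((1 - ⅛*2*(11 + 1 - 1*1²)) + 798) = -1561203 - (-278 + 136)*((1 - ⅛*2*(11 + 1 - 1*1)) + 798) = -1561203 - (-142)*((1 - ⅛*2*(11 + 1 - 1)) + 798) = -1561203 - (-142)*((1 - ⅛*2*11) + 798) = -1561203 - (-142)*((1 - 11/4) + 798) = -1561203 - (-142)*(-7/4 + 798) = -1561203 - (-142)*3185/4 = -1561203 - 1*(-226135/2) = -1561203 + 226135/2 = -2896271/2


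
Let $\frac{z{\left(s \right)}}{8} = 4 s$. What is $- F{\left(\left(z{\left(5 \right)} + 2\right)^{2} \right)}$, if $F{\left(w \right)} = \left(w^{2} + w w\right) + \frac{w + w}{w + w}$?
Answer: $-1377495073$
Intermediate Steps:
$z{\left(s \right)} = 32 s$ ($z{\left(s \right)} = 8 \cdot 4 s = 32 s$)
$F{\left(w \right)} = 1 + 2 w^{2}$ ($F{\left(w \right)} = \left(w^{2} + w^{2}\right) + \frac{2 w}{2 w} = 2 w^{2} + 2 w \frac{1}{2 w} = 2 w^{2} + 1 = 1 + 2 w^{2}$)
$- F{\left(\left(z{\left(5 \right)} + 2\right)^{2} \right)} = - (1 + 2 \left(\left(32 \cdot 5 + 2\right)^{2}\right)^{2}) = - (1 + 2 \left(\left(160 + 2\right)^{2}\right)^{2}) = - (1 + 2 \left(162^{2}\right)^{2}) = - (1 + 2 \cdot 26244^{2}) = - (1 + 2 \cdot 688747536) = - (1 + 1377495072) = \left(-1\right) 1377495073 = -1377495073$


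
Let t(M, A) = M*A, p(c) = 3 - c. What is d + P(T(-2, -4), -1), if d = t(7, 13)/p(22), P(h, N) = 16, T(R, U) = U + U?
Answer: 213/19 ≈ 11.211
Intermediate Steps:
T(R, U) = 2*U
t(M, A) = A*M
d = -91/19 (d = (13*7)/(3 - 1*22) = 91/(3 - 22) = 91/(-19) = 91*(-1/19) = -91/19 ≈ -4.7895)
d + P(T(-2, -4), -1) = -91/19 + 16 = 213/19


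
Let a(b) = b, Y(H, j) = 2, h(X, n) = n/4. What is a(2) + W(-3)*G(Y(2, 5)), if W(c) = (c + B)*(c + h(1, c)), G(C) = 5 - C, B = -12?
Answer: 683/4 ≈ 170.75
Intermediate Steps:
h(X, n) = n/4 (h(X, n) = n*(1/4) = n/4)
W(c) = 5*c*(-12 + c)/4 (W(c) = (c - 12)*(c + c/4) = (-12 + c)*(5*c/4) = 5*c*(-12 + c)/4)
a(2) + W(-3)*G(Y(2, 5)) = 2 + ((5/4)*(-3)*(-12 - 3))*(5 - 1*2) = 2 + ((5/4)*(-3)*(-15))*(5 - 2) = 2 + (225/4)*3 = 2 + 675/4 = 683/4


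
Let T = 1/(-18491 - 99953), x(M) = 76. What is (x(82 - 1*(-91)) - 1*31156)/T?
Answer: 3681239520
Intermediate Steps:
T = -1/118444 (T = 1/(-118444) = -1/118444 ≈ -8.4428e-6)
(x(82 - 1*(-91)) - 1*31156)/T = (76 - 1*31156)/(-1/118444) = (76 - 31156)*(-118444) = -31080*(-118444) = 3681239520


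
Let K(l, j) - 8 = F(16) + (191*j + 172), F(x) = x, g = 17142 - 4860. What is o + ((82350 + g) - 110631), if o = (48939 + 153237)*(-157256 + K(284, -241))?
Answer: -41060142015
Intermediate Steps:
g = 12282
K(l, j) = 196 + 191*j (K(l, j) = 8 + (16 + (191*j + 172)) = 8 + (16 + (172 + 191*j)) = 8 + (188 + 191*j) = 196 + 191*j)
o = -41060126016 (o = (48939 + 153237)*(-157256 + (196 + 191*(-241))) = 202176*(-157256 + (196 - 46031)) = 202176*(-157256 - 45835) = 202176*(-203091) = -41060126016)
o + ((82350 + g) - 110631) = -41060126016 + ((82350 + 12282) - 110631) = -41060126016 + (94632 - 110631) = -41060126016 - 15999 = -41060142015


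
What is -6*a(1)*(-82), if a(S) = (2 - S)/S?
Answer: 492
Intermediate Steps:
a(S) = (2 - S)/S
-6*a(1)*(-82) = -6*(2 - 1*1)/1*(-82) = -6*(2 - 1)*(-82) = -6*(-82) = 492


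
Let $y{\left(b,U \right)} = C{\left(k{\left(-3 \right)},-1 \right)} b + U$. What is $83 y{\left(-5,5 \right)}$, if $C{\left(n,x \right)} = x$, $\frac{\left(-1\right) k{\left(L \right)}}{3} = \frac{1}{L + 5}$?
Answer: $830$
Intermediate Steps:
$k{\left(L \right)} = - \frac{3}{5 + L}$ ($k{\left(L \right)} = - \frac{3}{L + 5} = - \frac{3}{5 + L}$)
$y{\left(b,U \right)} = U - b$ ($y{\left(b,U \right)} = - b + U = U - b$)
$83 y{\left(-5,5 \right)} = 83 \left(5 - -5\right) = 83 \left(5 + 5\right) = 83 \cdot 10 = 830$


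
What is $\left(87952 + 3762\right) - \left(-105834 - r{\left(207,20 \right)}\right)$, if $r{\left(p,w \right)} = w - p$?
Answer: $197361$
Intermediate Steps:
$\left(87952 + 3762\right) - \left(-105834 - r{\left(207,20 \right)}\right) = \left(87952 + 3762\right) + \left(\left(84096 + \left(20 - 207\right)\right) - -21738\right) = 91714 + \left(\left(84096 + \left(20 - 207\right)\right) + 21738\right) = 91714 + \left(\left(84096 - 187\right) + 21738\right) = 91714 + \left(83909 + 21738\right) = 91714 + 105647 = 197361$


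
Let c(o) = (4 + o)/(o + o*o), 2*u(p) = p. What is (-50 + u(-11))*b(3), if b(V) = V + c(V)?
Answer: -1591/8 ≈ -198.88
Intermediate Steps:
u(p) = p/2
c(o) = (4 + o)/(o + o**2)
b(V) = V + (4 + V)/(V*(1 + V))
(-50 + u(-11))*b(3) = (-50 + (1/2)*(-11))*((4 + 3 + 3**2*(1 + 3))/(3*(1 + 3))) = (-50 - 11/2)*((1/3)*(4 + 3 + 9*4)/4) = -37*(4 + 3 + 36)/(2*4) = -37*43/(2*4) = -111/2*43/12 = -1591/8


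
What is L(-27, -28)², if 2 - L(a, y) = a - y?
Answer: 1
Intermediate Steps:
L(a, y) = 2 + y - a (L(a, y) = 2 - (a - y) = 2 + (y - a) = 2 + y - a)
L(-27, -28)² = (2 - 28 - 1*(-27))² = (2 - 28 + 27)² = 1² = 1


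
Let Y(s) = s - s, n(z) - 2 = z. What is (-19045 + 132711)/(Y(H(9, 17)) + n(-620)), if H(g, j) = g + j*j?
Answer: -56833/309 ≈ -183.93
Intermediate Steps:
n(z) = 2 + z
H(g, j) = g + j²
Y(s) = 0
(-19045 + 132711)/(Y(H(9, 17)) + n(-620)) = (-19045 + 132711)/(0 + (2 - 620)) = 113666/(0 - 618) = 113666/(-618) = 113666*(-1/618) = -56833/309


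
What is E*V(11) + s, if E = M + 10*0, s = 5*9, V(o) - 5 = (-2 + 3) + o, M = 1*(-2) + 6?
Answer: 113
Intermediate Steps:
M = 4 (M = -2 + 6 = 4)
V(o) = 6 + o (V(o) = 5 + ((-2 + 3) + o) = 5 + (1 + o) = 6 + o)
s = 45
E = 4 (E = 4 + 10*0 = 4 + 0 = 4)
E*V(11) + s = 4*(6 + 11) + 45 = 4*17 + 45 = 68 + 45 = 113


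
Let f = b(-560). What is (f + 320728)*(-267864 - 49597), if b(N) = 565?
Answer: -101997997073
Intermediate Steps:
f = 565
(f + 320728)*(-267864 - 49597) = (565 + 320728)*(-267864 - 49597) = 321293*(-317461) = -101997997073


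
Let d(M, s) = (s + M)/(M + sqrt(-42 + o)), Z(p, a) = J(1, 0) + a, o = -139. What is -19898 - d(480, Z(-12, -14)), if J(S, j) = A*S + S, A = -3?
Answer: 2*(-9949*sqrt(181) + 4775752*I)/(sqrt(181) - 480*I) ≈ -19899.0 + 0.027073*I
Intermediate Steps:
J(S, j) = -2*S (J(S, j) = -3*S + S = -2*S)
Z(p, a) = -2 + a (Z(p, a) = -2*1 + a = -2 + a)
d(M, s) = (M + s)/(M + I*sqrt(181)) (d(M, s) = (s + M)/(M + sqrt(-42 - 139)) = (M + s)/(M + sqrt(-181)) = (M + s)/(M + I*sqrt(181)))
-19898 - d(480, Z(-12, -14)) = -19898 - (480 + (-2 - 14))/(480 + I*sqrt(181)) = -19898 - (480 - 16)/(480 + I*sqrt(181)) = -19898 - 464/(480 + I*sqrt(181))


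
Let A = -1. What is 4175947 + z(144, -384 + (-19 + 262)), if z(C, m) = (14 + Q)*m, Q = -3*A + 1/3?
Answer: 4173503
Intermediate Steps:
Q = 10/3 (Q = -3*(-1) + 1/3 = 3 + 1*(1/3) = 3 + 1/3 = 10/3 ≈ 3.3333)
z(C, m) = 52*m/3 (z(C, m) = (14 + 10/3)*m = 52*m/3)
4175947 + z(144, -384 + (-19 + 262)) = 4175947 + 52*(-384 + (-19 + 262))/3 = 4175947 + 52*(-384 + 243)/3 = 4175947 + (52/3)*(-141) = 4175947 - 2444 = 4173503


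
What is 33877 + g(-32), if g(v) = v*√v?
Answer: 33877 - 128*I*√2 ≈ 33877.0 - 181.02*I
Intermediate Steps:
g(v) = v^(3/2)
33877 + g(-32) = 33877 + (-32)^(3/2) = 33877 - 128*I*√2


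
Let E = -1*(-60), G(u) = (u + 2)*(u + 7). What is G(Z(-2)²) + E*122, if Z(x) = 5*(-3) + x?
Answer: 93456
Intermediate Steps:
Z(x) = -15 + x
G(u) = (2 + u)*(7 + u)
E = 60
G(Z(-2)²) + E*122 = (14 + ((-15 - 2)²)² + 9*(-15 - 2)²) + 60*122 = (14 + ((-17)²)² + 9*(-17)²) + 7320 = (14 + 289² + 9*289) + 7320 = (14 + 83521 + 2601) + 7320 = 86136 + 7320 = 93456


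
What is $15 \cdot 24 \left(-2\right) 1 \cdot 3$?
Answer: $-2160$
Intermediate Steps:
$15 \cdot 24 \left(-2\right) 1 \cdot 3 = 360 \left(\left(-2\right) 3\right) = 360 \left(-6\right) = -2160$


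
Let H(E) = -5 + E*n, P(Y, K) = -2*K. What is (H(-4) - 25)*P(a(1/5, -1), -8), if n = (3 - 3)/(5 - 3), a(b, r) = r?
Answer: -480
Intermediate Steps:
n = 0 (n = 0/2 = 0*(½) = 0)
H(E) = -5 (H(E) = -5 + E*0 = -5 + 0 = -5)
(H(-4) - 25)*P(a(1/5, -1), -8) = (-5 - 25)*(-2*(-8)) = -30*16 = -480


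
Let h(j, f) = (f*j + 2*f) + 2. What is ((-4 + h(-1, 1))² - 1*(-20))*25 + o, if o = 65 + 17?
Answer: 607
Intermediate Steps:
o = 82
h(j, f) = 2 + 2*f + f*j (h(j, f) = (2*f + f*j) + 2 = 2 + 2*f + f*j)
((-4 + h(-1, 1))² - 1*(-20))*25 + o = ((-4 + (2 + 2*1 + 1*(-1)))² - 1*(-20))*25 + 82 = ((-4 + (2 + 2 - 1))² + 20)*25 + 82 = ((-4 + 3)² + 20)*25 + 82 = ((-1)² + 20)*25 + 82 = (1 + 20)*25 + 82 = 21*25 + 82 = 525 + 82 = 607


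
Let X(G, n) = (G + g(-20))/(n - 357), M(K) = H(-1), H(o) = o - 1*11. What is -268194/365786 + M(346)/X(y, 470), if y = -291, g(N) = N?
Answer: 206298741/56879723 ≈ 3.6269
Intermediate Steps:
H(o) = -11 + o (H(o) = o - 11 = -11 + o)
M(K) = -12 (M(K) = -11 - 1 = -12)
X(G, n) = (-20 + G)/(-357 + n) (X(G, n) = (G - 20)/(n - 357) = (-20 + G)/(-357 + n))
-268194/365786 + M(346)/X(y, 470) = -268194/365786 - 12*(-357 + 470)/(-20 - 291) = -268194*1/365786 - 12/(-311/113) = -134097/182893 - 12/((1/113)*(-311)) = -134097/182893 - 12/(-311/113) = -134097/182893 - 12*(-113/311) = -134097/182893 + 1356/311 = 206298741/56879723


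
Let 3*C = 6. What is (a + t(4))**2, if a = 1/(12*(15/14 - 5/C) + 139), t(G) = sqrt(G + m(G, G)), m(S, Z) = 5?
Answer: 6584356/727609 ≈ 9.0493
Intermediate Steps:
C = 2 (C = (1/3)*6 = 2)
t(G) = sqrt(5 + G) (t(G) = sqrt(G + 5) = sqrt(5 + G))
a = 7/853 (a = 1/(12*(15/14 - 5/2) + 139) = 1/(12*(-10/7) + 139) = 1/(-120/7 + 139) = 1/(853/7) = 7/853 ≈ 0.0082063)
(a + t(4))**2 = (7/853 + sqrt(5 + 4))**2 = (7/853 + sqrt(9))**2 = (7/853 + 3)**2 = (2566/853)**2 = 6584356/727609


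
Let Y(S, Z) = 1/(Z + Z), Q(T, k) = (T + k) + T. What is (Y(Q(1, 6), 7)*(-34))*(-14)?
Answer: 34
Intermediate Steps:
Q(T, k) = k + 2*T
Y(S, Z) = 1/(2*Z)
(Y(Q(1, 6), 7)*(-34))*(-14) = (((½)/7)*(-34))*(-14) = (((½)*(⅐))*(-34))*(-14) = ((1/14)*(-34))*(-14) = -17/7*(-14) = 34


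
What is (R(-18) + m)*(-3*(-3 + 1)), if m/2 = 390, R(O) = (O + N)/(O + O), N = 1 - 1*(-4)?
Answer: 28093/6 ≈ 4682.2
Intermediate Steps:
N = 5 (N = 1 + 4 = 5)
R(O) = (5 + O)/(2*O) (R(O) = (O + 5)/(O + O) = (5 + O)/((2*O)) = (5 + O)*(1/(2*O)) = (5 + O)/(2*O))
m = 780 (m = 2*390 = 780)
(R(-18) + m)*(-3*(-3 + 1)) = ((½)*(5 - 18)/(-18) + 780)*(-3*(-3 + 1)) = ((½)*(-1/18)*(-13) + 780)*(-3*(-2)) = (13/36 + 780)*6 = (28093/36)*6 = 28093/6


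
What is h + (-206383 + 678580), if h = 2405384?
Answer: 2877581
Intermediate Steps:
h + (-206383 + 678580) = 2405384 + (-206383 + 678580) = 2405384 + 472197 = 2877581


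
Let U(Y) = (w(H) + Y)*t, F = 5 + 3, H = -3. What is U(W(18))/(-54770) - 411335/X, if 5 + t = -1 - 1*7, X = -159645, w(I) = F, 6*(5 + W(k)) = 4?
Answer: 1502428513/582917110 ≈ 2.5774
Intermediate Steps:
W(k) = -13/3 (W(k) = -5 + (⅙)*4 = -5 + ⅔ = -13/3)
F = 8
w(I) = 8
t = -13 (t = -5 + (-1 - 1*7) = -5 + (-1 - 7) = -5 - 8 = -13)
U(Y) = -104 - 13*Y (U(Y) = (8 + Y)*(-13) = -104 - 13*Y)
U(W(18))/(-54770) - 411335/X = (-104 - 13*(-13/3))/(-54770) - 411335/(-159645) = (-104 + 169/3)*(-1/54770) - 411335*(-1/159645) = -143/3*(-1/54770) + 82267/31929 = 143/164310 + 82267/31929 = 1502428513/582917110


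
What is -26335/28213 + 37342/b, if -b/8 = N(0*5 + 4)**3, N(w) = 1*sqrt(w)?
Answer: -527607643/902816 ≈ -584.40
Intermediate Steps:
N(w) = sqrt(w)
b = -64 (b = -8*(0*5 + 4)**(3/2) = -8*(0 + 4)**(3/2) = -8*(sqrt(4))**3 = -8*2**3 = -8*8 = -64)
-26335/28213 + 37342/b = -26335/28213 + 37342/(-64) = -26335*1/28213 + 37342*(-1/64) = -26335/28213 - 18671/32 = -527607643/902816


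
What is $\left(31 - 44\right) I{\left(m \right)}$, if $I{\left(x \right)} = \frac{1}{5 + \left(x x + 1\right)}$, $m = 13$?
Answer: $- \frac{13}{175} \approx -0.074286$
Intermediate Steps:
$I{\left(x \right)} = \frac{1}{6 + x^{2}}$ ($I{\left(x \right)} = \frac{1}{5 + \left(x^{2} + 1\right)} = \frac{1}{5 + \left(1 + x^{2}\right)} = \frac{1}{6 + x^{2}}$)
$\left(31 - 44\right) I{\left(m \right)} = \frac{31 - 44}{6 + 13^{2}} = - \frac{13}{6 + 169} = - \frac{13}{175}$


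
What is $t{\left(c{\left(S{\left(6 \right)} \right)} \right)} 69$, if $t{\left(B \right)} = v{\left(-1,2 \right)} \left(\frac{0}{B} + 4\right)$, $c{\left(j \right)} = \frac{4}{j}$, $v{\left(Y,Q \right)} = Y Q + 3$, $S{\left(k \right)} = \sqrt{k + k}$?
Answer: $276$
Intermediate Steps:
$S{\left(k \right)} = \sqrt{2} \sqrt{k}$ ($S{\left(k \right)} = \sqrt{2 k} = \sqrt{2} \sqrt{k}$)
$v{\left(Y,Q \right)} = 3 + Q Y$ ($v{\left(Y,Q \right)} = Q Y + 3 = 3 + Q Y$)
$t{\left(B \right)} = 4$ ($t{\left(B \right)} = \left(3 + 2 \left(-1\right)\right) \left(\frac{0}{B} + 4\right) = \left(3 - 2\right) \left(0 + 4\right) = 1 \cdot 4 = 4$)
$t{\left(c{\left(S{\left(6 \right)} \right)} \right)} 69 = 4 \cdot 69 = 276$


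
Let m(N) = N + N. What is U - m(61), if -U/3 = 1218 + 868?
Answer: -6380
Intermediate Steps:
m(N) = 2*N
U = -6258 (U = -3*(1218 + 868) = -3*2086 = -6258)
U - m(61) = -6258 - 2*61 = -6258 - 1*122 = -6258 - 122 = -6380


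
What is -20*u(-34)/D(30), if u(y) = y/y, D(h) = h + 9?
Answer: -20/39 ≈ -0.51282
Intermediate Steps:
D(h) = 9 + h
u(y) = 1
-20*u(-34)/D(30) = -20/(9 + 30) = -20/39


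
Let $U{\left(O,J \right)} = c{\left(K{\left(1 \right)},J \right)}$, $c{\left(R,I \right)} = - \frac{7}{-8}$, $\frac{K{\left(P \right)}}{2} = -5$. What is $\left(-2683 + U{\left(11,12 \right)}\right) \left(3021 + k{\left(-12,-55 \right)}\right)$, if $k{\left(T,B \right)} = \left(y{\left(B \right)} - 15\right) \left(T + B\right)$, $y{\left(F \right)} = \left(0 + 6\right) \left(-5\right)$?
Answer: $- \frac{32378613}{2} \approx -1.6189 \cdot 10^{7}$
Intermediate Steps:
$K{\left(P \right)} = -10$ ($K{\left(P \right)} = 2 \left(-5\right) = -10$)
$y{\left(F \right)} = -30$ ($y{\left(F \right)} = 6 \left(-5\right) = -30$)
$c{\left(R,I \right)} = \frac{7}{8}$ ($c{\left(R,I \right)} = \left(-7\right) \left(- \frac{1}{8}\right) = \frac{7}{8}$)
$U{\left(O,J \right)} = \frac{7}{8}$
$k{\left(T,B \right)} = - 45 B - 45 T$ ($k{\left(T,B \right)} = \left(-30 - 15\right) \left(T + B\right) = - 45 \left(B + T\right) = - 45 B - 45 T$)
$\left(-2683 + U{\left(11,12 \right)}\right) \left(3021 + k{\left(-12,-55 \right)}\right) = \left(-2683 + \frac{7}{8}\right) \left(3021 - -3015\right) = - \frac{21457 \left(3021 + \left(2475 + 540\right)\right)}{8} = - \frac{21457 \left(3021 + 3015\right)}{8} = \left(- \frac{21457}{8}\right) 6036 = - \frac{32378613}{2}$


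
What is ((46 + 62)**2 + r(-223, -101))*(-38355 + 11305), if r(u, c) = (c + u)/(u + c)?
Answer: -315538250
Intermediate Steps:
r(u, c) = 1 (r(u, c) = (c + u)/(c + u) = 1)
((46 + 62)**2 + r(-223, -101))*(-38355 + 11305) = ((46 + 62)**2 + 1)*(-38355 + 11305) = (108**2 + 1)*(-27050) = (11664 + 1)*(-27050) = 11665*(-27050) = -315538250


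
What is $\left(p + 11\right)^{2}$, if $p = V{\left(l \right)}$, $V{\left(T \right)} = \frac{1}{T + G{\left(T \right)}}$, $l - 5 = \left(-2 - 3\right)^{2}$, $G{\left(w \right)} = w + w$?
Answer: $\frac{982081}{8100} \approx 121.24$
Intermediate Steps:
$G{\left(w \right)} = 2 w$
$l = 30$ ($l = 5 + \left(-2 - 3\right)^{2} = 5 + \left(-5\right)^{2} = 5 + 25 = 30$)
$V{\left(T \right)} = \frac{1}{3 T}$ ($V{\left(T \right)} = \frac{1}{T + 2 T} = \frac{1}{3 T}$)
$p = \frac{1}{90}$ ($p = \frac{1}{3 \cdot 30} = \frac{1}{3} \cdot \frac{1}{30} = \frac{1}{90} \approx 0.011111$)
$\left(p + 11\right)^{2} = \left(\frac{1}{90} + 11\right)^{2} = \left(\frac{991}{90}\right)^{2} = \frac{982081}{8100}$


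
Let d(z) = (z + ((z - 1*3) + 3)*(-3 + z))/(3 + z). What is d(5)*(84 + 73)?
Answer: 2355/8 ≈ 294.38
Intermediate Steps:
d(z) = (z + z*(-3 + z))/(3 + z) (d(z) = (z + ((z - 3) + 3)*(-3 + z))/(3 + z) = (z + ((-3 + z) + 3)*(-3 + z))/(3 + z) = (z + z*(-3 + z))/(3 + z))
d(5)*(84 + 73) = (5*(-2 + 5)/(3 + 5))*(84 + 73) = (5*3/8)*157 = (5*(⅛)*3)*157 = (15/8)*157 = 2355/8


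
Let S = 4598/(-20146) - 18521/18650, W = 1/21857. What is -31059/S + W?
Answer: 42510326165544911/1671611579077 ≈ 25431.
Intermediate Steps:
W = 1/21857 ≈ 4.5752e-5
S = -229438383/187861450 (S = 4598*(-1/20146) - 18521*1/18650 = -2299/10073 - 18521/18650 = -229438383/187861450 ≈ -1.2213)
-31059/S + W = -31059/(-229438383/187861450) + 1/21857 = -31059*(-187861450/229438383) + 1/21857 = 1944929591850/76479461 + 1/21857 = 42510326165544911/1671611579077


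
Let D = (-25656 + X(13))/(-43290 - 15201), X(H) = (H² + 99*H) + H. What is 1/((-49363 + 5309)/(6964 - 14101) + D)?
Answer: 230763/1519837 ≈ 0.15183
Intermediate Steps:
X(H) = H² + 100*H
D = 361/873 (D = (-25656 + 13*(100 + 13))/(-43290 - 15201) = (-25656 + 13*113)/(-58491) = (-25656 + 1469)*(-1/58491) = -24187*(-1/58491) = 361/873 ≈ 0.41352)
1/((-49363 + 5309)/(6964 - 14101) + D) = 1/((-49363 + 5309)/(6964 - 14101) + 361/873) = 1/(-44054/(-7137) + 361/873) = 1/(-44054*(-1/7137) + 361/873) = 1/(44054/7137 + 361/873) = 1/(1519837/230763) = 230763/1519837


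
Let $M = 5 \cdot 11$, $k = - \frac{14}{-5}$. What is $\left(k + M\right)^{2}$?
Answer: $\frac{83521}{25} \approx 3340.8$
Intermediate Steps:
$k = \frac{14}{5}$ ($k = \left(-14\right) \left(- \frac{1}{5}\right) = \frac{14}{5} \approx 2.8$)
$M = 55$
$\left(k + M\right)^{2} = \left(\frac{14}{5} + 55\right)^{2} = \left(\frac{289}{5}\right)^{2} = \frac{83521}{25}$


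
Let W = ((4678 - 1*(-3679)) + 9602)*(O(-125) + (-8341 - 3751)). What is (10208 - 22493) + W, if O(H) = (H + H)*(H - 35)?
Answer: 501187487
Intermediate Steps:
O(H) = 2*H*(-35 + H) (O(H) = (2*H)*(-35 + H) = 2*H*(-35 + H))
W = 501199772 (W = ((4678 - 1*(-3679)) + 9602)*(2*(-125)*(-35 - 125) + (-8341 - 3751)) = ((4678 + 3679) + 9602)*(2*(-125)*(-160) - 12092) = (8357 + 9602)*(40000 - 12092) = 17959*27908 = 501199772)
(10208 - 22493) + W = (10208 - 22493) + 501199772 = -12285 + 501199772 = 501187487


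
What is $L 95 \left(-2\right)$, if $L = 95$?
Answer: $-18050$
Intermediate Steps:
$L 95 \left(-2\right) = 95 \cdot 95 \left(-2\right) = 9025 \left(-2\right) = -18050$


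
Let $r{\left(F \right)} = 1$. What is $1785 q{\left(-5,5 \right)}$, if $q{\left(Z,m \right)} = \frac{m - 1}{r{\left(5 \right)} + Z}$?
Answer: $-1785$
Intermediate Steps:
$q{\left(Z,m \right)} = \frac{-1 + m}{1 + Z}$ ($q{\left(Z,m \right)} = \frac{m - 1}{1 + Z} = \frac{-1 + m}{1 + Z}$)
$1785 q{\left(-5,5 \right)} = 1785 \frac{-1 + 5}{1 - 5} = 1785 \frac{1}{-4} \cdot 4 = 1785 \left(\left(- \frac{1}{4}\right) 4\right) = 1785 \left(-1\right) = -1785$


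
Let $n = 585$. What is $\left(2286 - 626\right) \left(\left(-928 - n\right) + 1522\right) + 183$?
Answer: $15123$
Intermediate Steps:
$\left(2286 - 626\right) \left(\left(-928 - n\right) + 1522\right) + 183 = \left(2286 - 626\right) \left(\left(-928 - 585\right) + 1522\right) + 183 = 1660 \left(\left(-928 - 585\right) + 1522\right) + 183 = 1660 \left(-1513 + 1522\right) + 183 = 1660 \cdot 9 + 183 = 14940 + 183 = 15123$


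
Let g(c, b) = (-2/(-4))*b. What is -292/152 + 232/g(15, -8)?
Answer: -2277/38 ≈ -59.921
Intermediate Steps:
g(c, b) = b/2 (g(c, b) = (-2*(-¼))*b = b/2)
-292/152 + 232/g(15, -8) = -292/152 + 232/(((½)*(-8))) = -292*1/152 + 232/(-4) = -73/38 + 232*(-¼) = -73/38 - 58 = -2277/38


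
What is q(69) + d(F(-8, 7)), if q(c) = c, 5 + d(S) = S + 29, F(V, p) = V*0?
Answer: 93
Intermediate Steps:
F(V, p) = 0
d(S) = 24 + S (d(S) = -5 + (S + 29) = -5 + (29 + S) = 24 + S)
q(69) + d(F(-8, 7)) = 69 + (24 + 0) = 69 + 24 = 93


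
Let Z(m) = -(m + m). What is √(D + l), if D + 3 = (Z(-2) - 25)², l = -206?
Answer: 2*√58 ≈ 15.232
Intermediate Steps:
Z(m) = -2*m
D = 438 (D = -3 + (-2*(-2) - 25)² = -3 + (4 - 25)² = -3 + (-21)² = -3 + 441 = 438)
√(D + l) = √(438 - 206) = √232 = 2*√58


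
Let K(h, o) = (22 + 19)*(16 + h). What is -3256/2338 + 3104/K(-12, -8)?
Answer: 840396/47929 ≈ 17.534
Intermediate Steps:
K(h, o) = 656 + 41*h (K(h, o) = 41*(16 + h) = 656 + 41*h)
-3256/2338 + 3104/K(-12, -8) = -3256/2338 + 3104/(656 + 41*(-12)) = -3256*1/2338 + 3104/(656 - 492) = -1628/1169 + 3104/164 = -1628/1169 + 3104*(1/164) = -1628/1169 + 776/41 = 840396/47929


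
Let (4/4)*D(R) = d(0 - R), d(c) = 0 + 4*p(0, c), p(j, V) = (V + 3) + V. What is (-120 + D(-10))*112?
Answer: -3136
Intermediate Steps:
p(j, V) = 3 + 2*V (p(j, V) = (3 + V) + V = 3 + 2*V)
d(c) = 12 + 8*c (d(c) = 0 + 4*(3 + 2*c) = 0 + (12 + 8*c) = 12 + 8*c)
D(R) = 12 - 8*R (D(R) = 12 + 8*(0 - R) = 12 + 8*(-R) = 12 - 8*R)
(-120 + D(-10))*112 = (-120 + (12 - 8*(-10)))*112 = (-120 + (12 + 80))*112 = (-120 + 92)*112 = -28*112 = -3136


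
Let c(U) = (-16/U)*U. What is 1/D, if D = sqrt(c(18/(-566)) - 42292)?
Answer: -I*sqrt(10577)/21154 ≈ -0.0048617*I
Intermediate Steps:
c(U) = -16
D = 2*I*sqrt(10577) (D = sqrt(-16 - 42292) = sqrt(-42308) = 2*I*sqrt(10577) ≈ 205.69*I)
1/D = 1/(2*I*sqrt(10577)) = -I*sqrt(10577)/21154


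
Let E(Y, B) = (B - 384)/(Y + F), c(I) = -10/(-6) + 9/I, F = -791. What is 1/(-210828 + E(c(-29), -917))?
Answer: -68699/14483559585 ≈ -4.7432e-6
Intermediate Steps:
c(I) = 5/3 + 9/I (c(I) = -10*(-⅙) + 9/I = 5/3 + 9/I)
E(Y, B) = (-384 + B)/(-791 + Y) (E(Y, B) = (B - 384)/(Y - 791) = (-384 + B)/(-791 + Y))
1/(-210828 + E(c(-29), -917)) = 1/(-210828 + (-384 - 917)/(-791 + (5/3 + 9/(-29)))) = 1/(-210828 - 1301/(-791 + (5/3 + 9*(-1/29)))) = 1/(-210828 - 1301/(-791 + (5/3 - 9/29))) = 1/(-210828 - 1301/(-791 + 118/87)) = 1/(-210828 - 1301/(-68699/87)) = 1/(-210828 - 87/68699*(-1301)) = 1/(-210828 + 113187/68699) = 1/(-14483559585/68699) = -68699/14483559585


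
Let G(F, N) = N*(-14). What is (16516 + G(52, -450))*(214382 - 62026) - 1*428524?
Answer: 3475725972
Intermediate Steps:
G(F, N) = -14*N
(16516 + G(52, -450))*(214382 - 62026) - 1*428524 = (16516 - 14*(-450))*(214382 - 62026) - 1*428524 = (16516 + 6300)*152356 - 428524 = 22816*152356 - 428524 = 3476154496 - 428524 = 3475725972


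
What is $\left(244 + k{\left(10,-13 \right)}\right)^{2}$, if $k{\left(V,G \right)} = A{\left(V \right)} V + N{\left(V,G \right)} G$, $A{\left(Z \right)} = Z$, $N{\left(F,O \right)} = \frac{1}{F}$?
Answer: $\frac{11744329}{100} \approx 1.1744 \cdot 10^{5}$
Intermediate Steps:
$k{\left(V,G \right)} = V^{2} + \frac{G}{V}$ ($k{\left(V,G \right)} = V V + \frac{G}{V} = V^{2} + \frac{G}{V}$)
$\left(244 + k{\left(10,-13 \right)}\right)^{2} = \left(244 + \frac{-13 + 10^{3}}{10}\right)^{2} = \left(244 + \frac{-13 + 1000}{10}\right)^{2} = \left(244 + \frac{1}{10} \cdot 987\right)^{2} = \left(244 + \frac{987}{10}\right)^{2} = \left(\frac{3427}{10}\right)^{2} = \frac{11744329}{100}$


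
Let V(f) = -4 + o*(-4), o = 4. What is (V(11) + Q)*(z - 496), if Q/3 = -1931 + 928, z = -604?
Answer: 3331900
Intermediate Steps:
V(f) = -20 (V(f) = -4 + 4*(-4) = -4 - 16 = -20)
Q = -3009 (Q = 3*(-1931 + 928) = 3*(-1003) = -3009)
(V(11) + Q)*(z - 496) = (-20 - 3009)*(-604 - 496) = -3029*(-1100) = 3331900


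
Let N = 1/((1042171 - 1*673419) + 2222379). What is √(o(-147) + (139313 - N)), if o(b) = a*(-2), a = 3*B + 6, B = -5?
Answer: 4*√58466421320885635/2591131 ≈ 373.27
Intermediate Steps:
a = -9 (a = 3*(-5) + 6 = -15 + 6 = -9)
o(b) = 18 (o(b) = -9*(-2) = 18)
N = 1/2591131 (N = 1/((1042171 - 673419) + 2222379) = 1/(368752 + 2222379) = 1/2591131 ≈ 3.8593e-7)
√(o(-147) + (139313 - N)) = √(18 + (139313 - 1*1/2591131)) = √(18 + (139313 - 1/2591131)) = √(18 + 360978233002/2591131) = √(361024873360/2591131) = 4*√58466421320885635/2591131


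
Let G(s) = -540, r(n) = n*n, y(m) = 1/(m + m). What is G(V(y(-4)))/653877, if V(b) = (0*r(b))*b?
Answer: -60/72653 ≈ -0.00082584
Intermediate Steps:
y(m) = 1/(2*m)
r(n) = n**2
V(b) = 0 (V(b) = (0*b**2)*b = 0*b = 0)
G(V(y(-4)))/653877 = -540/653877 = -540*1/653877 = -60/72653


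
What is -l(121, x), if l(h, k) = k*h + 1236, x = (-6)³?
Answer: 24900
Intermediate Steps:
x = -216
l(h, k) = 1236 + h*k (l(h, k) = h*k + 1236 = 1236 + h*k)
-l(121, x) = -(1236 + 121*(-216)) = -(1236 - 26136) = -1*(-24900) = 24900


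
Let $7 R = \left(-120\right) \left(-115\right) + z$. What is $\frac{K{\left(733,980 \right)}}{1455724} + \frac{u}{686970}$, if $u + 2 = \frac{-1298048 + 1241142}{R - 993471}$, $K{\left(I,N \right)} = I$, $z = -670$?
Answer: $\frac{34074400003181}{68053291531030380} \approx 0.0005007$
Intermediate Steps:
$R = \frac{13130}{7}$ ($R = \frac{\left(-120\right) \left(-115\right) - 670}{7} = \frac{13800 - 670}{7} = \frac{1}{7} \cdot 13130 = \frac{13130}{7} \approx 1875.7$)
$u = - \frac{13483992}{6941167}$ ($u = -2 + \frac{-1298048 + 1241142}{\frac{13130}{7} - 993471} = -2 - \frac{56906}{- \frac{6941167}{7}} = -2 - - \frac{398342}{6941167} = -2 + \frac{398342}{6941167} = - \frac{13483992}{6941167} \approx -1.9426$)
$\frac{K{\left(733,980 \right)}}{1455724} + \frac{u}{686970} = \frac{733}{1455724} - \frac{13483992}{6941167 \cdot 686970} = 733 \cdot \frac{1}{1455724} - \frac{132196}{46748759745} = \frac{733}{1455724} - \frac{132196}{46748759745} = \frac{34074400003181}{68053291531030380}$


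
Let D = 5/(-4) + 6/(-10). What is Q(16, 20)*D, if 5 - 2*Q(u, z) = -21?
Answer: -481/20 ≈ -24.050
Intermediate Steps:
Q(u, z) = 13 (Q(u, z) = 5/2 - ½*(-21) = 5/2 + 21/2 = 13)
D = -37/20 (D = 5*(-¼) + 6*(-⅒) = -5/4 - ⅗ = -37/20 ≈ -1.8500)
Q(16, 20)*D = 13*(-37/20) = -481/20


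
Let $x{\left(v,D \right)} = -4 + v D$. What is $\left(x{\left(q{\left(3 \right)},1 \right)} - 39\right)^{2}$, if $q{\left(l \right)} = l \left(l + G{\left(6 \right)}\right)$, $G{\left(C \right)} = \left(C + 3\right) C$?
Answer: $16384$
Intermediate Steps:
$G{\left(C \right)} = C \left(3 + C\right)$ ($G{\left(C \right)} = \left(3 + C\right) C = C \left(3 + C\right)$)
$q{\left(l \right)} = l \left(54 + l\right)$ ($q{\left(l \right)} = l \left(l + 6 \left(3 + 6\right)\right) = l \left(l + 6 \cdot 9\right) = l \left(l + 54\right) = l \left(54 + l\right)$)
$x{\left(v,D \right)} = -4 + D v$
$\left(x{\left(q{\left(3 \right)},1 \right)} - 39\right)^{2} = \left(\left(-4 + 1 \cdot 3 \left(54 + 3\right)\right) - 39\right)^{2} = \left(\left(-4 + 1 \cdot 3 \cdot 57\right) - 39\right)^{2} = \left(\left(-4 + 1 \cdot 171\right) - 39\right)^{2} = \left(\left(-4 + 171\right) - 39\right)^{2} = \left(167 - 39\right)^{2} = 128^{2} = 16384$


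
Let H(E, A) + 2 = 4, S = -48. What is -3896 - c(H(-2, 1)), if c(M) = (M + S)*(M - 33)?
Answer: -5322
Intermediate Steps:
H(E, A) = 2 (H(E, A) = -2 + 4 = 2)
c(M) = (-48 + M)*(-33 + M) (c(M) = (M - 48)*(M - 33) = (-48 + M)*(-33 + M))
-3896 - c(H(-2, 1)) = -3896 - (1584 + 2² - 81*2) = -3896 - (1584 + 4 - 162) = -3896 - 1*1426 = -3896 - 1426 = -5322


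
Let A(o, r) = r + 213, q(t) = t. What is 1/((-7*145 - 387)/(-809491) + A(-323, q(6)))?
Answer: 809491/177279931 ≈ 0.0045662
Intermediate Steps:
A(o, r) = 213 + r
1/((-7*145 - 387)/(-809491) + A(-323, q(6))) = 1/((-7*145 - 387)/(-809491) + (213 + 6)) = 1/((-1015 - 387)*(-1/809491) + 219) = 1/(-1402*(-1/809491) + 219) = 1/(1402/809491 + 219) = 1/(177279931/809491) = 809491/177279931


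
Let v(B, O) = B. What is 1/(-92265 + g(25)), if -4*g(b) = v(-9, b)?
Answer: -4/369051 ≈ -1.0839e-5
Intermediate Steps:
g(b) = 9/4 (g(b) = -¼*(-9) = 9/4)
1/(-92265 + g(25)) = 1/(-92265 + 9/4) = 1/(-369051/4) = -4/369051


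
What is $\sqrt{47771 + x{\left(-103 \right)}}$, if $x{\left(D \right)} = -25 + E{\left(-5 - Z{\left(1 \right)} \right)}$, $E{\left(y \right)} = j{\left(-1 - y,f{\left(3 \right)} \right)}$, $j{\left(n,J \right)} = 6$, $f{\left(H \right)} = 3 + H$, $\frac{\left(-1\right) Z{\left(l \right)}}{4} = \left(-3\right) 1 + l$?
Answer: $2 \sqrt{11938} \approx 218.52$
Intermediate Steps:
$Z{\left(l \right)} = 12 - 4 l$ ($Z{\left(l \right)} = - 4 \left(\left(-3\right) 1 + l\right) = - 4 \left(-3 + l\right) = 12 - 4 l$)
$E{\left(y \right)} = 6$
$x{\left(D \right)} = -19$ ($x{\left(D \right)} = -25 + 6 = -19$)
$\sqrt{47771 + x{\left(-103 \right)}} = \sqrt{47771 - 19} = \sqrt{47752} = 2 \sqrt{11938}$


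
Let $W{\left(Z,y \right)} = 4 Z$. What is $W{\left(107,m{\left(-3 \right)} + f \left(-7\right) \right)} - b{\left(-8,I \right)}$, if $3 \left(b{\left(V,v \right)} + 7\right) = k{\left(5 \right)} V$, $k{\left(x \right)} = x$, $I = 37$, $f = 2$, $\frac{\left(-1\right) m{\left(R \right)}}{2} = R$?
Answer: $\frac{1345}{3} \approx 448.33$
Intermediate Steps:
$m{\left(R \right)} = - 2 R$
$b{\left(V,v \right)} = -7 + \frac{5 V}{3}$
$W{\left(107,m{\left(-3 \right)} + f \left(-7\right) \right)} - b{\left(-8,I \right)} = 4 \cdot 107 - \left(-7 + \frac{5}{3} \left(-8\right)\right) = 428 - \left(-7 - \frac{40}{3}\right) = 428 - - \frac{61}{3} = 428 + \frac{61}{3} = \frac{1345}{3}$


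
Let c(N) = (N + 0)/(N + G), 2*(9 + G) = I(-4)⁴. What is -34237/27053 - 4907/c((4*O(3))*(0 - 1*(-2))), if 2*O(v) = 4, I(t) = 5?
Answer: -84827751953/865696 ≈ -97988.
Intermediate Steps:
O(v) = 2 (O(v) = (½)*4 = 2)
G = 607/2 (G = -9 + (½)*5⁴ = -9 + (½)*625 = -9 + 625/2 = 607/2 ≈ 303.50)
c(N) = N/(607/2 + N) (c(N) = (N + 0)/(N + 607/2) = N/(607/2 + N))
-34237/27053 - 4907/c((4*O(3))*(0 - 1*(-2))) = -34237/27053 - 4907*(607 + 2*((4*2)*(0 - 1*(-2))))/(16*(0 - 1*(-2))) = -34237*1/27053 - 4907*(607 + 2*(8*(0 + 2)))/(16*(0 + 2)) = -34237/27053 - 4907/(2*(8*2)/(607 + 2*(8*2))) = -34237/27053 - 4907/(2*16/(607 + 2*16)) = -34237/27053 - 4907/(2*16/(607 + 32)) = -34237/27053 - 4907/(2*16/639) = -34237/27053 - 4907/(2*16*(1/639)) = -34237/27053 - 4907/32/639 = -34237/27053 - 4907*639/32 = -34237/27053 - 3135573/32 = -84827751953/865696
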